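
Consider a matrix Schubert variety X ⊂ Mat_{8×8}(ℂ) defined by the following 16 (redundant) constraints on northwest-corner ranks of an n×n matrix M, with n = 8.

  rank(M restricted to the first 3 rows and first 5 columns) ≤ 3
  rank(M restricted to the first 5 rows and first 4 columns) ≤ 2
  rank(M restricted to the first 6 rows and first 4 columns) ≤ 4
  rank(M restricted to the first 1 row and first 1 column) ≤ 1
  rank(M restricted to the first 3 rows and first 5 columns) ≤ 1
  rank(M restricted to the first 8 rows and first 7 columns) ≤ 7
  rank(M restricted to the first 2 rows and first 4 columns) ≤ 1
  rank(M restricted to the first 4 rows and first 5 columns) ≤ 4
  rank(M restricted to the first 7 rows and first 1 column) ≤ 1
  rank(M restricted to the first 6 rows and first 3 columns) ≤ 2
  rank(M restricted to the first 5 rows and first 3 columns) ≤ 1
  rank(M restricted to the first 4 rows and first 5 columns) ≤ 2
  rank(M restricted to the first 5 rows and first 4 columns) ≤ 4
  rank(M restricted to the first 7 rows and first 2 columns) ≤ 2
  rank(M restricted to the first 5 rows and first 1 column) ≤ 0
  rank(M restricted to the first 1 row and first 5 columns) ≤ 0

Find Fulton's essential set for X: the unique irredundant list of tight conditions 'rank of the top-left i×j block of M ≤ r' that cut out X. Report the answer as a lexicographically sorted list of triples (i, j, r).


Propagating the 16 rank bounds to every northwest block:

  row 1: 0  0  0  0  0  1  1  1
  row 2: 0  1  1  1  1  2  2  2
  row 3: 0  1  1  1  1  2  3  3
  row 4: 0  1  1  2  2  3  4  4
  row 5: 0  1  1  2  3  4  5  5
  row 6: 1  2  2  3  4  5  6  6
  row 7: 1  2  3  4  5  6  7  7
  row 8: 1  2  3  4  5  6  7  8

so w = (6, 2, 7, 4, 5, 1, 3, 8).

Fulton essential set (4 of the 14 Rothe cells):

[(1, 5, 0), (3, 5, 1), (5, 1, 0), (5, 3, 1)]


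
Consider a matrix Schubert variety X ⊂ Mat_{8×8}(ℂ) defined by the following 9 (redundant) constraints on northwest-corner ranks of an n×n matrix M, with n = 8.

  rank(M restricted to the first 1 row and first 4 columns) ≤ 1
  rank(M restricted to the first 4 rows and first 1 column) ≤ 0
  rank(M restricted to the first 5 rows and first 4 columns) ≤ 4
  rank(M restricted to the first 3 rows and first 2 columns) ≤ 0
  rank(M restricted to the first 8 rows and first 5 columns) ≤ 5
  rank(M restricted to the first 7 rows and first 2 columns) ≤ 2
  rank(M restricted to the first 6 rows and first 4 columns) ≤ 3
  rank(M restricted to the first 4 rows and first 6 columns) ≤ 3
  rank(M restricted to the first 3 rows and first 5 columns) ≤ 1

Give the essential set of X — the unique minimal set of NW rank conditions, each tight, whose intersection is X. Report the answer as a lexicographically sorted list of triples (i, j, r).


Propagating the 9 rank bounds to every northwest block:

  row 1: 0 | 0 | 1 | 1 | 1 | 1 | 1 | 1
  row 2: 0 | 0 | 1 | 1 | 1 | 2 | 2 | 2
  row 3: 0 | 0 | 1 | 1 | 1 | 2 | 3 | 3
  row 4: 0 | 1 | 2 | 2 | 2 | 3 | 4 | 4
  row 5: 1 | 2 | 3 | 3 | 3 | 4 | 5 | 5
  row 6: 1 | 2 | 3 | 3 | 4 | 5 | 6 | 6
  row 7: 1 | 2 | 3 | 4 | 5 | 6 | 7 | 7
  row 8: 1 | 2 | 3 | 4 | 5 | 6 | 7 | 8

so w = (3, 6, 7, 2, 1, 5, 4, 8).

ℓ(w)=12; the 4 essential cells (i,j,r):

[(3, 2, 0), (3, 5, 1), (4, 1, 0), (6, 4, 3)]


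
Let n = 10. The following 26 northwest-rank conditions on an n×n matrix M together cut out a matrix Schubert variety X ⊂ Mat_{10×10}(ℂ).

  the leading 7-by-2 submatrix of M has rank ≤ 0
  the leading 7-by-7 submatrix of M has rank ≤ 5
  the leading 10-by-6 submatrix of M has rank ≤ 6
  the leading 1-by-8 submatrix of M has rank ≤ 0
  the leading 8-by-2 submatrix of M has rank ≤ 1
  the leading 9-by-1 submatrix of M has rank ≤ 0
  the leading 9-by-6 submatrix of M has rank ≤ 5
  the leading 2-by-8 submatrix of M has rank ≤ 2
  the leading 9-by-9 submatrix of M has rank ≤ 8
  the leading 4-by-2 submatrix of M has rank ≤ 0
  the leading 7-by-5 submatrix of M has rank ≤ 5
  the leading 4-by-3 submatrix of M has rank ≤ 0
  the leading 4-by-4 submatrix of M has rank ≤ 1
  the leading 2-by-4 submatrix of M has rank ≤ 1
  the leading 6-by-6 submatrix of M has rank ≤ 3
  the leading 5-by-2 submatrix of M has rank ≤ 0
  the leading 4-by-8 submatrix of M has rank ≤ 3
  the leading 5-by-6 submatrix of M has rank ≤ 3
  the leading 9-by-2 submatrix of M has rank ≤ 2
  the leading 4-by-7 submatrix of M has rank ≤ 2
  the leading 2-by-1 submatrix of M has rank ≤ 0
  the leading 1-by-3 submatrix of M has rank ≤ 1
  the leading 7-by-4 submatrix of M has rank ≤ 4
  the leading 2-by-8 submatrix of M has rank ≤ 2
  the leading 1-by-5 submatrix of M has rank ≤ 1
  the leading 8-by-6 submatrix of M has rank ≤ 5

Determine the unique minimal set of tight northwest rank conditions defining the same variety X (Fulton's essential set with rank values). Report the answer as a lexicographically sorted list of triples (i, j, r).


Rank table r_w(10×10) implied by the 26 constraints:

  i=1: 0 0 0 0 0 0 0 0 1 1
  i=2: 0 0 0 1 1 1 1 1 2 2
  i=3: 0 0 0 1 2 2 2 2 3 3
  i=4: 0 0 0 1 2 2 2 3 4 4
  i=5: 0 0 1 2 3 3 3 4 5 5
  i=6: 0 0 1 2 3 3 4 5 6 6
  i=7: 0 0 1 2 3 4 5 6 7 7
  i=8: 0 1 2 3 4 5 6 7 8 8
  i=9: 0 1 2 3 4 5 6 7 8 9
  i=10: 1 2 3 4 5 6 7 8 9 10

giving w = (9, 4, 5, 8, 3, 7, 6, 2, 10, 1) via Δ²R.

|D(w)|=28, |Ess(w)|=6:

[(1, 8, 0), (4, 3, 0), (4, 7, 2), (6, 6, 3), (7, 2, 0), (9, 1, 0)]


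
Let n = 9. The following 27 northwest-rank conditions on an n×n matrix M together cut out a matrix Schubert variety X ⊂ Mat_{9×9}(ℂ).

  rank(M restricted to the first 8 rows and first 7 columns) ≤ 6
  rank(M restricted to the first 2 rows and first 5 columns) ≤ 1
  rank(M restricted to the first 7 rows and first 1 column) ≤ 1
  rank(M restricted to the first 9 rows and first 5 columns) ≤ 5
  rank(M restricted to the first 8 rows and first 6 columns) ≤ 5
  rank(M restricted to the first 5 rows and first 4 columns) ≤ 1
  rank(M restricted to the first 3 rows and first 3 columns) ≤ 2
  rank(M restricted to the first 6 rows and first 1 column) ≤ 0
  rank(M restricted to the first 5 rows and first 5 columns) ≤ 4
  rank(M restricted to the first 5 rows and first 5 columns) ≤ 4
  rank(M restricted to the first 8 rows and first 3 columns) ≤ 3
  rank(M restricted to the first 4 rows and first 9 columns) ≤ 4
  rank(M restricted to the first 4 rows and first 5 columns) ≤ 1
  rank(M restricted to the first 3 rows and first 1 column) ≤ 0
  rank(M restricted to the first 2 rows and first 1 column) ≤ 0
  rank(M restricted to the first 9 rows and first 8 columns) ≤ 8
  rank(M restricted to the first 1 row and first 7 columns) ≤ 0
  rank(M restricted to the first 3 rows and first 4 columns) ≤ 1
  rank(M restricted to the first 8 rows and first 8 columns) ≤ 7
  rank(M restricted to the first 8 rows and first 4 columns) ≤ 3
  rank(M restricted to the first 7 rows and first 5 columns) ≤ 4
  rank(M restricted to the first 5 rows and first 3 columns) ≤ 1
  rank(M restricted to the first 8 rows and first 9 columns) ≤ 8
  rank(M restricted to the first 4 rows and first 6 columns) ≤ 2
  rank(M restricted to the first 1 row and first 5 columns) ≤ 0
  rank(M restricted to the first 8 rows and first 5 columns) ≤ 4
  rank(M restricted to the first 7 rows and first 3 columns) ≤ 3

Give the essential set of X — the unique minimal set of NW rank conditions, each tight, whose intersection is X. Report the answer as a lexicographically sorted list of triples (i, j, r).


Recovering R(i,j) via the rank-extension bound from the 27 conditions:

  0  0  0  0  0  0  0  1  1
  0  1  1  1  1  1  1  2  2
  0  1  1  1  1  2  2  3  3
  0  1  1  1  1  2  3  4  4
  0  1  1  1  2  3  4  5  5
  0  1  2  2  3  4  5  6  6
  1  2  3  3  4  5  6  7  7
  1  2  3  3  4  5  6  7  8
  1  2  3  4  5  6  7  8  9

reading off 1-entries of Δ²R: w = (8, 2, 6, 7, 5, 3, 1, 9, 4).

Rothe diagram D(w) (21 cells), 5 SE-corners (essential conditions):

[(1, 7, 0), (4, 5, 1), (5, 4, 1), (6, 1, 0), (8, 4, 3)]


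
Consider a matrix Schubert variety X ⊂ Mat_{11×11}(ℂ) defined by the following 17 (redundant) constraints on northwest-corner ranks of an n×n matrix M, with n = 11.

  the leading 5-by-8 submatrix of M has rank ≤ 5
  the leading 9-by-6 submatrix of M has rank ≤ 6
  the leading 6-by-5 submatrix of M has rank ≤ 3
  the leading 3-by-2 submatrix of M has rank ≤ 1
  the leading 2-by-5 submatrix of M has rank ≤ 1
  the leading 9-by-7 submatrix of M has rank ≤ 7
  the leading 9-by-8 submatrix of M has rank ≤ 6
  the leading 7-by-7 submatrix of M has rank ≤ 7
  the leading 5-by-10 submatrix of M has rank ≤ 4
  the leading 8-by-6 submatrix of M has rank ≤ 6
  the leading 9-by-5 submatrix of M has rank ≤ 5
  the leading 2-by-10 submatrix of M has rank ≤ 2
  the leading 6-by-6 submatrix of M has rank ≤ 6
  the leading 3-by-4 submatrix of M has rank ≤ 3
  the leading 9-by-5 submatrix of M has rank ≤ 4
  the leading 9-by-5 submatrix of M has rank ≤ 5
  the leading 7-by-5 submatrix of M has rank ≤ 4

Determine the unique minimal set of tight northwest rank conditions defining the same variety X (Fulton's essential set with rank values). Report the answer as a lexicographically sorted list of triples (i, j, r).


The tightest implied rank at each (i,j), from the 17 conditions:

  i=1: 1, 1, 1, 1, 1, 1, 1, 1, 1, 1, 1
  i=2: 1, 1, 1, 1, 1, 2, 2, 2, 2, 2, 2
  i=3: 1, 1, 2, 2, 2, 3, 3, 3, 3, 3, 3
  i=4: 1, 2, 3, 3, 3, 4, 4, 4, 4, 4, 4
  i=5: 1, 2, 3, 3, 3, 4, 4, 4, 4, 4, 5
  i=6: 1, 2, 3, 3, 3, 4, 5, 5, 5, 5, 6
  i=7: 1, 2, 3, 4, 4, 5, 6, 6, 6, 6, 7
  i=8: 1, 2, 3, 4, 4, 5, 6, 6, 7, 7, 8
  i=9: 1, 2, 3, 4, 4, 5, 6, 6, 7, 8, 9
  i=10: 1, 2, 3, 4, 5, 6, 7, 7, 8, 9, 10
  i=11: 1, 2, 3, 4, 5, 6, 7, 8, 9, 10, 11

giving w = (1, 6, 3, 2, 11, 7, 4, 9, 10, 5, 8) via Δ²R.

ℓ(w)=17; the 6 essential cells (i,j,r):

[(2, 5, 1), (3, 2, 1), (5, 10, 4), (6, 5, 3), (9, 5, 4), (9, 8, 6)]


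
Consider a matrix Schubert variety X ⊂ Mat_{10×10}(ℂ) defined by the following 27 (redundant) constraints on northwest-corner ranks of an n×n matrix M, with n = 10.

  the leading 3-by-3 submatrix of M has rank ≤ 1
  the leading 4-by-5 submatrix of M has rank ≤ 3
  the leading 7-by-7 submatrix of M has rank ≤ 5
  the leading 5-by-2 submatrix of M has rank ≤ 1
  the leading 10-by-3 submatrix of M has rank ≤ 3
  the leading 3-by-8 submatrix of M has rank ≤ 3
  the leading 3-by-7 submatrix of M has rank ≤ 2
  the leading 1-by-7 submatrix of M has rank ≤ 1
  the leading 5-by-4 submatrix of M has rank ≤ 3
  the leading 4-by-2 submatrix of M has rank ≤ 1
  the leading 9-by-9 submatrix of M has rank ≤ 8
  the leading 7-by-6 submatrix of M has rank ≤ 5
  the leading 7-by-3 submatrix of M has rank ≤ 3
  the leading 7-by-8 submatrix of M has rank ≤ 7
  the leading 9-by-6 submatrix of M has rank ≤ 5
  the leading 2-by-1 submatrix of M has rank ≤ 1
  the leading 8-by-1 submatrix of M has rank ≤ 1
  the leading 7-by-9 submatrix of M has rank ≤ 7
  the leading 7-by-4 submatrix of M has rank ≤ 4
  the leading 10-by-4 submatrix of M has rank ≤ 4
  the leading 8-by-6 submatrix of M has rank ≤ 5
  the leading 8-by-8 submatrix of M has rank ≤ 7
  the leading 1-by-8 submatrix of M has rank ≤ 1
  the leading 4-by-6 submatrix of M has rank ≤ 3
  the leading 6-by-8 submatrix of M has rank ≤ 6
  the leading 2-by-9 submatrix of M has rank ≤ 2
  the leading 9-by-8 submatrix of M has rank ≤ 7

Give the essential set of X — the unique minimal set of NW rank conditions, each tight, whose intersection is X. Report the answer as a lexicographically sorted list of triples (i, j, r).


Propagating the 27 rank bounds to every northwest block:

  R[1]: 1 1 1 1 1 1 1 1 1 1
  R[2]: 1 1 1 2 2 2 2 2 2 2
  R[3]: 1 1 1 2 2 2 2 3 3 3
  R[4]: 1 1 2 3 3 3 3 4 4 4
  R[5]: 1 1 2 3 4 4 4 5 5 5
  R[6]: 1 2 3 4 5 5 5 6 6 6
  R[7]: 1 2 3 4 5 5 5 6 7 7
  R[8]: 1 2 3 4 5 5 6 7 8 8
  R[9]: 1 2 3 4 5 5 6 7 8 9
  R[10]: 1 2 3 4 5 6 7 8 9 10

so w = (1, 4, 8, 3, 5, 2, 9, 7, 10, 6).

D(w) has 13 cells with 5 SE-corners; essential set:

[(3, 3, 1), (3, 7, 2), (5, 2, 1), (7, 7, 5), (9, 6, 5)]


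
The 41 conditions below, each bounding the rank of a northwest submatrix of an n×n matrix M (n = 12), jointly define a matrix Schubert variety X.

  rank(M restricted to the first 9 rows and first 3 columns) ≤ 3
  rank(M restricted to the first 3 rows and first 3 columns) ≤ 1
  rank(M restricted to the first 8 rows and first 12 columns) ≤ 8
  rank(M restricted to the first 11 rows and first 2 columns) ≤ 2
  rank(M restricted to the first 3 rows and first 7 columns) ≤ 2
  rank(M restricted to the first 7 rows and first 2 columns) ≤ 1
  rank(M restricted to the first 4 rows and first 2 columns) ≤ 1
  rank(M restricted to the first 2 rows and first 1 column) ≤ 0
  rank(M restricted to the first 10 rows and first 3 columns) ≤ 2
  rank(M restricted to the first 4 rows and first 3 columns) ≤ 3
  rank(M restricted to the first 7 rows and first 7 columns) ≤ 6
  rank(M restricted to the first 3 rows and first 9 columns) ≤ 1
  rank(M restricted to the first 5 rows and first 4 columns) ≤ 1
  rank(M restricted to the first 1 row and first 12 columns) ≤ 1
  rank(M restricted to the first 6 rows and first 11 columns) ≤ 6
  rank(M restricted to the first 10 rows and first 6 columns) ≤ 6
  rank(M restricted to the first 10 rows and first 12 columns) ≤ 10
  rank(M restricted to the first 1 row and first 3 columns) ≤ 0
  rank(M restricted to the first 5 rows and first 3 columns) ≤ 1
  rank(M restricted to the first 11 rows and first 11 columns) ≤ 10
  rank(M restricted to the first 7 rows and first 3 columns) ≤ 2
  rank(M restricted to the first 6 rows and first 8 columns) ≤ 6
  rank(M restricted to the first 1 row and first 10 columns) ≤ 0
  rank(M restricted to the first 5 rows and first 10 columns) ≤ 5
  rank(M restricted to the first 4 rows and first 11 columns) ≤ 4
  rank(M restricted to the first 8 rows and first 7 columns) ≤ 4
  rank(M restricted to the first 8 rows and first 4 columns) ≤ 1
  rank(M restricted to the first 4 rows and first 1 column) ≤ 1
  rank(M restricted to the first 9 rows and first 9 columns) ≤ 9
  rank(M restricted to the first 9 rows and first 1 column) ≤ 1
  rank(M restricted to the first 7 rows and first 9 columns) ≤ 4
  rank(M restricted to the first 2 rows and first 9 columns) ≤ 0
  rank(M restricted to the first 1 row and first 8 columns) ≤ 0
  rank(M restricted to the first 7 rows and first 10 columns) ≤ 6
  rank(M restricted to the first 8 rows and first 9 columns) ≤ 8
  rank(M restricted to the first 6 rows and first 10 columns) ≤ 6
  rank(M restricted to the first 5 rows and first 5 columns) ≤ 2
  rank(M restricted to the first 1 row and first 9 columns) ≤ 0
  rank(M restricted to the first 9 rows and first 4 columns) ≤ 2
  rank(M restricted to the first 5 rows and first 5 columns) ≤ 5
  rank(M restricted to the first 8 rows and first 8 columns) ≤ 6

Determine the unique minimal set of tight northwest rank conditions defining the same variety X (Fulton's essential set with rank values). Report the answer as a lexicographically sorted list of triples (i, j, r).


Rank table r_w(12×12) implied by the 41 constraints:

  row 1: 0, 0, 0, 0, 0, 0, 0, 0, 0, 0, 1, 1
  row 2: 0, 0, 0, 0, 0, 0, 0, 0, 0, 1, 2, 2
  row 3: 1, 1, 1, 1, 1, 1, 1, 1, 1, 2, 3, 3
  row 4: 1, 1, 1, 1, 2, 2, 2, 2, 2, 3, 4, 4
  row 5: 1, 1, 1, 1, 2, 3, 3, 3, 3, 4, 5, 5
  row 6: 1, 1, 1, 1, 2, 3, 4, 4, 4, 5, 6, 6
  row 7: 1, 1, 1, 1, 2, 3, 4, 4, 4, 5, 6, 7
  row 8: 1, 1, 1, 1, 2, 3, 4, 5, 5, 6, 7, 8
  row 9: 1, 2, 2, 2, 3, 4, 5, 6, 6, 7, 8, 9
  row 10: 1, 2, 2, 3, 4, 5, 6, 7, 7, 8, 9, 10
  row 11: 1, 2, 3, 4, 5, 6, 7, 8, 8, 9, 10, 11
  row 12: 1, 2, 3, 4, 5, 6, 7, 8, 9, 10, 11, 12

second differences of R give the permutation w = (11, 10, 1, 5, 6, 7, 12, 8, 2, 4, 3, 9).

D(w) has 37 cells with 5 SE-corners; essential set:

[(1, 10, 0), (2, 9, 0), (7, 9, 4), (8, 4, 1), (10, 3, 2)]


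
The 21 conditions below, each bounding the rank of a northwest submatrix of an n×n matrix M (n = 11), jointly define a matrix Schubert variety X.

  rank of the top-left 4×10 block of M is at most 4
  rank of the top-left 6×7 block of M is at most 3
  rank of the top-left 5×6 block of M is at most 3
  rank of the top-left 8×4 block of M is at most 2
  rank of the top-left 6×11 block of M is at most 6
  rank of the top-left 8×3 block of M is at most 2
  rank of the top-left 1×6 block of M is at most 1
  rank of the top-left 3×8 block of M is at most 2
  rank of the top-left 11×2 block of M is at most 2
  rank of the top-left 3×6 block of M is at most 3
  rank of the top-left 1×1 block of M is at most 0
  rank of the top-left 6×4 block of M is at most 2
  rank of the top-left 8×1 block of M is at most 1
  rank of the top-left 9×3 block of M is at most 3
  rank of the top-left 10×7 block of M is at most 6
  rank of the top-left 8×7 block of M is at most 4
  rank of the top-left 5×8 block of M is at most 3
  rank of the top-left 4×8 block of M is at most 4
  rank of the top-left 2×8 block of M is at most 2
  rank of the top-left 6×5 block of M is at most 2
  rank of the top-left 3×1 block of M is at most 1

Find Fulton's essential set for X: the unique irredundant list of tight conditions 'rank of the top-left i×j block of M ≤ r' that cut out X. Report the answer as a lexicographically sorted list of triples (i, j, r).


Recovering R(i,j) via the rank-extension bound from the 21 conditions:

  R[1]: 0 1 1 1 1 1 1 1 1 1 1
  R[2]: 1 2 2 2 2 2 2 2 2 2 2
  R[3]: 1 2 2 2 2 2 2 2 3 3 3
  R[4]: 1 2 2 2 2 3 3 3 4 4 4
  R[5]: 1 2 2 2 2 3 3 3 4 5 5
  R[6]: 1 2 2 2 2 3 3 4 5 6 6
  R[7]: 1 2 2 2 3 4 4 5 6 7 7
  R[8]: 1 2 2 2 3 4 4 5 6 7 8
  R[9]: 1 2 3 3 4 5 5 6 7 8 9
  R[10]: 1 2 3 4 5 6 6 7 8 9 10
  R[11]: 1 2 3 4 5 6 7 8 9 10 11

so w = (2, 1, 9, 6, 10, 8, 5, 11, 3, 4, 7).

7 SE-corners of the 24-cell Rothe diagram give Ess(w):

[(1, 1, 0), (3, 8, 2), (5, 8, 3), (6, 5, 2), (6, 7, 3), (8, 4, 2), (8, 7, 4)]


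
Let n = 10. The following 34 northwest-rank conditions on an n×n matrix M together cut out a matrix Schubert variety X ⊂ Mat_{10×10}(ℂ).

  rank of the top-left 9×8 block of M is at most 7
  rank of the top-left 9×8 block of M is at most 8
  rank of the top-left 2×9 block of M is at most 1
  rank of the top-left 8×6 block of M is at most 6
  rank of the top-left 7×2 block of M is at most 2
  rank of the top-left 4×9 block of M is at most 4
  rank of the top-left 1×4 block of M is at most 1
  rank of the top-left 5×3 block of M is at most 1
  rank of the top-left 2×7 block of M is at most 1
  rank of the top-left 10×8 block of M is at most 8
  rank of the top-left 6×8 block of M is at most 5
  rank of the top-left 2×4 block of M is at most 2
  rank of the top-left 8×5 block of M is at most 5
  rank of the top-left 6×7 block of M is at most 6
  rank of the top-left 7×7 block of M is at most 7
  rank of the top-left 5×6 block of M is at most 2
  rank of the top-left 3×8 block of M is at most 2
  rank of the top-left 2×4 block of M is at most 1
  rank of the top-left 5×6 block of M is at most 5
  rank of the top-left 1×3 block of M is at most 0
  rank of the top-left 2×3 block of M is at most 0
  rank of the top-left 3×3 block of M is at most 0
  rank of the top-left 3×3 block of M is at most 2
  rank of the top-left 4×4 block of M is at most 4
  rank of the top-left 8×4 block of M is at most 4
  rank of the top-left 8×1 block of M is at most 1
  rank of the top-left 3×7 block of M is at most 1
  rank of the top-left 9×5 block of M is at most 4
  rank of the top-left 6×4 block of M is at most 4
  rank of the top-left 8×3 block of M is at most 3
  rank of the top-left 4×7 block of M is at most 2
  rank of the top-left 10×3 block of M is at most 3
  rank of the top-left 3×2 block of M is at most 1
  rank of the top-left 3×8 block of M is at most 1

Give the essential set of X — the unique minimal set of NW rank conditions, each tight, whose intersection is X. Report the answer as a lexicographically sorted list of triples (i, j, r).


Propagating the 34 rank bounds to every northwest block:

  i=1: 0 | 0 | 0 | 1 | 1 | 1 | 1 | 1 | 1 | 1
  i=2: 0 | 0 | 0 | 1 | 1 | 1 | 1 | 1 | 1 | 2
  i=3: 0 | 0 | 0 | 1 | 1 | 1 | 1 | 1 | 2 | 3
  i=4: 1 | 1 | 1 | 2 | 2 | 2 | 2 | 2 | 3 | 4
  i=5: 1 | 1 | 1 | 2 | 2 | 2 | 3 | 3 | 4 | 5
  i=6: 1 | 2 | 2 | 3 | 3 | 3 | 4 | 4 | 5 | 6
  i=7: 1 | 2 | 3 | 4 | 4 | 4 | 5 | 5 | 6 | 7
  i=8: 1 | 2 | 3 | 4 | 4 | 5 | 6 | 6 | 7 | 8
  i=9: 1 | 2 | 3 | 4 | 4 | 5 | 6 | 7 | 8 | 9
  i=10: 1 | 2 | 3 | 4 | 5 | 6 | 7 | 8 | 9 | 10

hence w(1..10) = (4, 10, 9, 1, 7, 2, 3, 6, 8, 5).

|D(w)|=24, |Ess(w)|=6:

[(2, 9, 1), (3, 3, 0), (3, 8, 1), (5, 3, 1), (5, 6, 2), (9, 5, 4)]


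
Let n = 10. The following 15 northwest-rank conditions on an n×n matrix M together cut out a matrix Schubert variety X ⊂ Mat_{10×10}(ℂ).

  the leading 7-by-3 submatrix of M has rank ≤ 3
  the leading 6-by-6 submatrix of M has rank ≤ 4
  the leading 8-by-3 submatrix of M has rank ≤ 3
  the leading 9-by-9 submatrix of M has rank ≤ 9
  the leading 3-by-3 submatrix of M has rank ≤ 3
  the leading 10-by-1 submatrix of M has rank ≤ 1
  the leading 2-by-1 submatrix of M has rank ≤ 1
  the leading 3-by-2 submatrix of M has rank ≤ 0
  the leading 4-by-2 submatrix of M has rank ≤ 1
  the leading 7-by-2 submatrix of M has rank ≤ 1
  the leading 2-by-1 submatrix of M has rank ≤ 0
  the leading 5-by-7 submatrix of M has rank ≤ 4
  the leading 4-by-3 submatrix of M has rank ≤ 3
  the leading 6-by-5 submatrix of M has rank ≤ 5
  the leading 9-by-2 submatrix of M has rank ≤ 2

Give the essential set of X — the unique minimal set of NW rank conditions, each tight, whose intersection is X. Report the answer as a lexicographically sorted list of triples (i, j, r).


Recovering R(i,j) via the rank-extension bound from the 15 conditions:

  0 | 0 | 1 | 1 | 1 | 1 | 1 | 1 | 1 | 1
  0 | 0 | 1 | 2 | 2 | 2 | 2 | 2 | 2 | 2
  0 | 0 | 1 | 2 | 3 | 3 | 3 | 3 | 3 | 3
  1 | 1 | 2 | 3 | 4 | 4 | 4 | 4 | 4 | 4
  1 | 1 | 2 | 3 | 4 | 4 | 4 | 5 | 5 | 5
  1 | 1 | 2 | 3 | 4 | 4 | 5 | 6 | 6 | 6
  1 | 1 | 2 | 3 | 4 | 5 | 6 | 7 | 7 | 7
  1 | 2 | 3 | 4 | 5 | 6 | 7 | 8 | 8 | 8
  1 | 2 | 3 | 4 | 5 | 6 | 7 | 8 | 9 | 9
  1 | 2 | 3 | 4 | 5 | 6 | 7 | 8 | 9 | 10

the unique w with this rank table is (3, 4, 5, 1, 8, 7, 6, 2, 9, 10).

D(w) has 12 cells with 4 SE-corners; essential set:

[(3, 2, 0), (5, 7, 4), (6, 6, 4), (7, 2, 1)]


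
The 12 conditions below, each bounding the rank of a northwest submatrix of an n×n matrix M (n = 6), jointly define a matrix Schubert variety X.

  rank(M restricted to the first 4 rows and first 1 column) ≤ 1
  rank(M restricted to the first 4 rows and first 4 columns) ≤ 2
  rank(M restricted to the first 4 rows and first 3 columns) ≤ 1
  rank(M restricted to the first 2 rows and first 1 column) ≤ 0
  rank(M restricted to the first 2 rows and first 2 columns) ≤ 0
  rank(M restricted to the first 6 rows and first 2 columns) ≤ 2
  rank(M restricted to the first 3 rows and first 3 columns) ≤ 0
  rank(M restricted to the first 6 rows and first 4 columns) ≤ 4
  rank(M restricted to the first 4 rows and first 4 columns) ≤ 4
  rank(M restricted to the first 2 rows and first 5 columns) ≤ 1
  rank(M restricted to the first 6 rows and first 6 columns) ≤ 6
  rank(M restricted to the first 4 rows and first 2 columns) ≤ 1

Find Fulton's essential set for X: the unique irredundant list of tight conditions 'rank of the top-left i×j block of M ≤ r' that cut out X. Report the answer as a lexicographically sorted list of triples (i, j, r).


Reconstructing r_w from the 12 given conditions:

  0 0 0 1 1 1
  0 0 0 1 1 2
  0 0 0 1 2 3
  1 1 1 2 3 4
  1 2 2 3 4 5
  1 2 3 4 5 6

hence w(1..6) = (4, 6, 5, 1, 2, 3).

Rothe diagram D(w) (10 cells), 2 SE-corners (essential conditions):

[(2, 5, 1), (3, 3, 0)]


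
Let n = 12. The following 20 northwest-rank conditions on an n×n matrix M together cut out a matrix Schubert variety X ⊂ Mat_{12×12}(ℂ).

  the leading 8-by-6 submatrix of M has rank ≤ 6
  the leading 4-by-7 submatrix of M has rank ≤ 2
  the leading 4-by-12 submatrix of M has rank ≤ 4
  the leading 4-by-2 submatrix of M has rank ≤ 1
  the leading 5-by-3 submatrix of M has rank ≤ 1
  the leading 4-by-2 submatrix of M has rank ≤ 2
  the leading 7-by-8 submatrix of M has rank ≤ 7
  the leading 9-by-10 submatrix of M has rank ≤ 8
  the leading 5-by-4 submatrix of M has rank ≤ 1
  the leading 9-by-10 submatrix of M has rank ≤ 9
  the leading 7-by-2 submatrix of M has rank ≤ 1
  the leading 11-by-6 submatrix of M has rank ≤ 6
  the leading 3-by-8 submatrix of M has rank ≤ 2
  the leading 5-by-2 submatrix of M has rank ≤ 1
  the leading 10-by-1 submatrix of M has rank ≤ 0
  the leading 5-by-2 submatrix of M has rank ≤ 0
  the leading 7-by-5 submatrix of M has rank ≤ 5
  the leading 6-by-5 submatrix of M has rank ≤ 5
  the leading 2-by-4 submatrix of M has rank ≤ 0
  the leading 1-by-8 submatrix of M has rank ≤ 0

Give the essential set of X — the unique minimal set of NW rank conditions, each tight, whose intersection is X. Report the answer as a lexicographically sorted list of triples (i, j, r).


Reconstructing r_w from the 20 given conditions:

  0  0  0  0  0  0  0  0  1  1  1  1
  0  0  0  0  1  1  1  1  2  2  2  2
  0  0  1  1  2  2  2  2  3  3  3  3
  0  0  1  1  2  2  2  3  4  4  4  4
  0  0  1  1  2  3  3  4  5  5  5  5
  0  1  2  2  3  4  4  5  6  6  6  6
  0  1  2  3  4  5  5  6  7  7  7  7
  0  1  2  3  4  5  6  7  8  8  8  8
  0  1  2  3  4  5  6  7  8  8  9  9
  0  1  2  3  4  5  6  7  8  9  10  10
  1  2  3  4  5  6  7  8  9  10  11  11
  1  2  3  4  5  6  7  8  9  10  11  12

the unique w with this rank table is (9, 5, 3, 8, 6, 2, 4, 7, 11, 10, 1, 12).

Rothe diagram D(w) (28 cells), 7 SE-corners (essential conditions):

[(1, 8, 0), (2, 4, 0), (4, 7, 2), (5, 2, 0), (5, 4, 1), (9, 10, 8), (10, 1, 0)]


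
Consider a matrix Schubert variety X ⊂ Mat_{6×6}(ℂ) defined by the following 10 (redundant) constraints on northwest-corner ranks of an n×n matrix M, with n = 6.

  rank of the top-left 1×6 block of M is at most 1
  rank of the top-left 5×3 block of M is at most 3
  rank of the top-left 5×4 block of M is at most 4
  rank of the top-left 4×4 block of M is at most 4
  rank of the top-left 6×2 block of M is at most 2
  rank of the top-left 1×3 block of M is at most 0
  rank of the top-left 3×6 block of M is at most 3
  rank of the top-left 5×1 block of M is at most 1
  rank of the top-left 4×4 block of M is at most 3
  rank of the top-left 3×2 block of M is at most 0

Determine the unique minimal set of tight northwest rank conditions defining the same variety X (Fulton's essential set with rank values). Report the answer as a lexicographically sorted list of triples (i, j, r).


Reconstructing r_w from the 10 given conditions:

  0, 0, 0, 1, 1, 1
  0, 0, 1, 2, 2, 2
  0, 0, 1, 2, 3, 3
  1, 1, 2, 3, 4, 4
  1, 2, 3, 4, 5, 5
  1, 2, 3, 4, 5, 6

reading off 1-entries of Δ²R: w = (4, 3, 5, 1, 2, 6).

Fulton essential set (2 of the 7 Rothe cells):

[(1, 3, 0), (3, 2, 0)]


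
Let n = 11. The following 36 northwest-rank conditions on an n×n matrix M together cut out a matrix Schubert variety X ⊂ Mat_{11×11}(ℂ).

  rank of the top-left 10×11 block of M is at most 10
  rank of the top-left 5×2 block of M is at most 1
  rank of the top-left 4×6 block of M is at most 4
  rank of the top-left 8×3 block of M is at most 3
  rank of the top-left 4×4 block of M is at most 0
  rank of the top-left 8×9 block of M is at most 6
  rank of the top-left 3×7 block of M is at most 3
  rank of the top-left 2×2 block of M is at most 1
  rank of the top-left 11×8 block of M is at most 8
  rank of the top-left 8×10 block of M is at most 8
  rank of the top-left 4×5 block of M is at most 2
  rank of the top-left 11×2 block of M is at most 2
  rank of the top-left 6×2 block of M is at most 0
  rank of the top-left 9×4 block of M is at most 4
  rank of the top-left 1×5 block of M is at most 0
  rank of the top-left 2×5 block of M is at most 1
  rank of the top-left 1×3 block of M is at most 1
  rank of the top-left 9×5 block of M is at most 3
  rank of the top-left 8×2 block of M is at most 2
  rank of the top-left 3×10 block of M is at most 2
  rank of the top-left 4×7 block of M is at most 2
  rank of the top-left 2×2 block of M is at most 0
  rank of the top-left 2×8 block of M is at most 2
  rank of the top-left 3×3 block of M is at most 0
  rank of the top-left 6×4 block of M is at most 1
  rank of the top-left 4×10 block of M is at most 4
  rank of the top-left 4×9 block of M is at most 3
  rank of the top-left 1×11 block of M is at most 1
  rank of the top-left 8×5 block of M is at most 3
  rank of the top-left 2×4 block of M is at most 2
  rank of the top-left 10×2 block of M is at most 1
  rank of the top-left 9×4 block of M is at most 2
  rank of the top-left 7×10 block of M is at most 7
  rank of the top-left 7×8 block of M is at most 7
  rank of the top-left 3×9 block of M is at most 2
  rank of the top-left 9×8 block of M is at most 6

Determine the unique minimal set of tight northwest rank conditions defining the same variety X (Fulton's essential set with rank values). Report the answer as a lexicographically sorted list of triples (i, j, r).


The tightest implied rank at each (i,j), from the 36 conditions:

  i=1: 0, 0, 0, 0, 0, 1, 1, 1, 1, 1, 1
  i=2: 0, 0, 0, 0, 1, 2, 2, 2, 2, 2, 2
  i=3: 0, 0, 0, 0, 1, 2, 2, 2, 2, 2, 3
  i=4: 0, 0, 0, 0, 1, 2, 2, 3, 3, 3, 4
  i=5: 0, 0, 1, 1, 2, 3, 3, 4, 4, 4, 5
  i=6: 0, 0, 1, 1, 2, 3, 4, 5, 5, 5, 6
  i=7: 1, 1, 2, 2, 3, 4, 5, 6, 6, 6, 7
  i=8: 1, 1, 2, 2, 3, 4, 5, 6, 6, 7, 8
  i=9: 1, 1, 2, 2, 3, 4, 5, 6, 7, 8, 9
  i=10: 1, 1, 2, 3, 4, 5, 6, 7, 8, 9, 10
  i=11: 1, 2, 3, 4, 5, 6, 7, 8, 9, 10, 11

reading off 1-entries of Δ²R: w = (6, 5, 11, 8, 3, 7, 1, 10, 9, 4, 2).

Fulton essential set (9 of the 33 Rothe cells):

[(1, 5, 0), (3, 10, 2), (4, 4, 0), (4, 7, 2), (6, 2, 0), (6, 4, 1), (8, 9, 6), (9, 4, 2), (10, 2, 1)]


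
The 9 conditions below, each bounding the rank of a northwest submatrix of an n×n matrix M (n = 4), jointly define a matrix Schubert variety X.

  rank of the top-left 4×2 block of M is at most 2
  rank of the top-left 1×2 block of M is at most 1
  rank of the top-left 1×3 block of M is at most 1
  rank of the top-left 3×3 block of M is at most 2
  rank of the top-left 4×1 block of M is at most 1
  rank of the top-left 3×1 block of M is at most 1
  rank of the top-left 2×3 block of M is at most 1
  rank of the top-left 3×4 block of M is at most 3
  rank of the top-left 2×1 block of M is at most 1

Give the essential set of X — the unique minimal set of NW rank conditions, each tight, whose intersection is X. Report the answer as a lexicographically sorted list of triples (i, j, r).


Propagating the 9 rank bounds to every northwest block:

  R[1]: 1, 1, 1, 1
  R[2]: 1, 1, 1, 2
  R[3]: 1, 2, 2, 3
  R[4]: 1, 2, 3, 4

so w = (1, 4, 2, 3).

|D(w)|=2, |Ess(w)|=1:

[(2, 3, 1)]


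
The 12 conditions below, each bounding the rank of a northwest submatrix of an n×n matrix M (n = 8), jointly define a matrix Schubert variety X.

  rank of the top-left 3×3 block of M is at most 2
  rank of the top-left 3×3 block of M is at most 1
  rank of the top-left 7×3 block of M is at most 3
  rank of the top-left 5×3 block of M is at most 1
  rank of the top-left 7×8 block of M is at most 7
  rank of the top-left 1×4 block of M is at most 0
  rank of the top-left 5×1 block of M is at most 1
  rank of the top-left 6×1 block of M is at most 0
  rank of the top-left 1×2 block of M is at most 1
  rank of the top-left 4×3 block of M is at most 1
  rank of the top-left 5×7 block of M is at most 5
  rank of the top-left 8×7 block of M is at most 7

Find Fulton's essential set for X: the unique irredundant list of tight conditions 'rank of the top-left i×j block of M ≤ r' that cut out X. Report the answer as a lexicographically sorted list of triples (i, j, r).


Propagating the 12 rank bounds to every northwest block:

  0 | 0 | 0 | 0 | 1 | 1 | 1 | 1
  0 | 1 | 1 | 1 | 2 | 2 | 2 | 2
  0 | 1 | 1 | 2 | 3 | 3 | 3 | 3
  0 | 1 | 1 | 2 | 3 | 4 | 4 | 4
  0 | 1 | 1 | 2 | 3 | 4 | 5 | 5
  0 | 1 | 2 | 3 | 4 | 5 | 6 | 6
  1 | 2 | 3 | 4 | 5 | 6 | 7 | 7
  1 | 2 | 3 | 4 | 5 | 6 | 7 | 8

giving w = (5, 2, 4, 6, 7, 3, 1, 8) via Δ²R.

Fulton essential set (3 of the 12 Rothe cells):

[(1, 4, 0), (5, 3, 1), (6, 1, 0)]


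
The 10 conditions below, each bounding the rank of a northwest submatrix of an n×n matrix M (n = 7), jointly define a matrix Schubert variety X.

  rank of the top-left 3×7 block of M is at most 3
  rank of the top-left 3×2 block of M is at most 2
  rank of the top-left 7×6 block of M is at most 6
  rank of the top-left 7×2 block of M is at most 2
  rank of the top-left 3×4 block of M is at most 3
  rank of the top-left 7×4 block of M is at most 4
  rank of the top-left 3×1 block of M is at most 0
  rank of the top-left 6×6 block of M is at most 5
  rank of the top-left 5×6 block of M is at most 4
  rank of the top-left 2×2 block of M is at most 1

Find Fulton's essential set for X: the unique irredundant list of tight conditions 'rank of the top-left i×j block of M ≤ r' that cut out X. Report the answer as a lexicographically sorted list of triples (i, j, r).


Reconstructing r_w from the 10 given conditions:

  i=1: 0  1  1  1  1  1  1
  i=2: 0  1  2  2  2  2  2
  i=3: 0  1  2  3  3  3  3
  i=4: 1  2  3  4  4  4  4
  i=5: 1  2  3  4  4  4  5
  i=6: 1  2  3  4  5  5  6
  i=7: 1  2  3  4  5  6  7

second differences of R give the permutation w = (2, 3, 4, 1, 7, 5, 6).

ℓ(w)=5; the 2 essential cells (i,j,r):

[(3, 1, 0), (5, 6, 4)]


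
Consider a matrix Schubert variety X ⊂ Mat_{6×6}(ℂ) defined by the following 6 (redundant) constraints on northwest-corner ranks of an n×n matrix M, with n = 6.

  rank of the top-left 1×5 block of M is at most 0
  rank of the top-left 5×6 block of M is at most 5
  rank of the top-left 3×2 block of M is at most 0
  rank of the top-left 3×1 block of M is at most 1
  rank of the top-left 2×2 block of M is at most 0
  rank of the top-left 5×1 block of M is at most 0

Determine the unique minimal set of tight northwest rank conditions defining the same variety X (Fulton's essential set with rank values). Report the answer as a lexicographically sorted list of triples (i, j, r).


Reconstructing r_w from the 6 given conditions:

  0, 0, 0, 0, 0, 1
  0, 0, 1, 1, 1, 2
  0, 0, 1, 2, 2, 3
  0, 1, 2, 3, 3, 4
  0, 1, 2, 3, 4, 5
  1, 2, 3, 4, 5, 6

so w = (6, 3, 4, 2, 5, 1).

D(w) has 11 cells with 3 SE-corners; essential set:

[(1, 5, 0), (3, 2, 0), (5, 1, 0)]


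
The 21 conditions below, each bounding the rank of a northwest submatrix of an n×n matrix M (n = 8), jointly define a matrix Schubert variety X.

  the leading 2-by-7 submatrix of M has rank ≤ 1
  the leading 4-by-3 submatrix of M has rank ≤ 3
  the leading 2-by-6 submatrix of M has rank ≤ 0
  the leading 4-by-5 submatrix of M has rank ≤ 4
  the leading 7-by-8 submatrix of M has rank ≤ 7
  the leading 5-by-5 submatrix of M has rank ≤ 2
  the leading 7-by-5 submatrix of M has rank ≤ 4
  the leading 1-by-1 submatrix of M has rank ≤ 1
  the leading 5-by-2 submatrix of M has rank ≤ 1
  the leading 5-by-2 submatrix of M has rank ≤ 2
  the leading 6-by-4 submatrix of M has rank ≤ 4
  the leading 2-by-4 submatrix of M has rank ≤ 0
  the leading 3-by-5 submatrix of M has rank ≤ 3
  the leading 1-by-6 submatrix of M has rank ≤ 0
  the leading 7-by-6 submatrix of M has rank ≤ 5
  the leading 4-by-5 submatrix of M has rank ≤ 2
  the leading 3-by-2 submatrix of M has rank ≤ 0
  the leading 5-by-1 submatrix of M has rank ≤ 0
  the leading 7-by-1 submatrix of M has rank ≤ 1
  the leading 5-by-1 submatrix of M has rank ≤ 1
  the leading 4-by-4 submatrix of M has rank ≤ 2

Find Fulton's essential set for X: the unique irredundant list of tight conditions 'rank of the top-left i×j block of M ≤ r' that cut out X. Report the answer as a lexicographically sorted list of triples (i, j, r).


Computing R[i][j] = min implied NW-rank bound (n=8, 21 conditions):

  0 0 0 0 0 0 1 1
  0 0 0 0 0 0 1 2
  0 0 1 1 1 1 2 3
  0 1 2 2 2 2 3 4
  0 1 2 2 2 3 4 5
  1 2 3 3 3 4 5 6
  1 2 3 4 4 5 6 7
  1 2 3 4 5 6 7 8

so w = (7, 8, 3, 2, 6, 1, 4, 5).

Rothe diagram D(w) (18 cells), 4 SE-corners (essential conditions):

[(2, 6, 0), (3, 2, 0), (5, 1, 0), (5, 5, 2)]


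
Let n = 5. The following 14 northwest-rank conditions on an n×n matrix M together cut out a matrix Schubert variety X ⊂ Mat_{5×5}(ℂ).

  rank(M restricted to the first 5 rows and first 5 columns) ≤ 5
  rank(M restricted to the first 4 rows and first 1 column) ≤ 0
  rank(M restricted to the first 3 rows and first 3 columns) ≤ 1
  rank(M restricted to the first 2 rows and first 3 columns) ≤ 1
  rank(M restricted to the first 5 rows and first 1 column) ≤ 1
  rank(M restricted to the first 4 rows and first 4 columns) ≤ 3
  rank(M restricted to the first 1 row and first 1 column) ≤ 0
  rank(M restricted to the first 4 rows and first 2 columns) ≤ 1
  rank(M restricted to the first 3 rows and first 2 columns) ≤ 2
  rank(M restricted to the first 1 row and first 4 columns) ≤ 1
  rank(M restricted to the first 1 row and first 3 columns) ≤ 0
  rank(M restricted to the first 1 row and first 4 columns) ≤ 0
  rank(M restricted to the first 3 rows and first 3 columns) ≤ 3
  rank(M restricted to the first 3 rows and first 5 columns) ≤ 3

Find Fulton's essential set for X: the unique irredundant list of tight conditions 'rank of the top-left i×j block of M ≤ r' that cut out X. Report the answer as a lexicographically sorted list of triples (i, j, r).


Reconstructing r_w from the 14 given conditions:

  row 1: 0  0  0  0  1
  row 2: 0  1  1  1  2
  row 3: 0  1  1  2  3
  row 4: 0  1  2  3  4
  row 5: 1  2  3  4  5

giving w = (5, 2, 4, 3, 1) via Δ²R.

ℓ(w)=8; the 3 essential cells (i,j,r):

[(1, 4, 0), (3, 3, 1), (4, 1, 0)]


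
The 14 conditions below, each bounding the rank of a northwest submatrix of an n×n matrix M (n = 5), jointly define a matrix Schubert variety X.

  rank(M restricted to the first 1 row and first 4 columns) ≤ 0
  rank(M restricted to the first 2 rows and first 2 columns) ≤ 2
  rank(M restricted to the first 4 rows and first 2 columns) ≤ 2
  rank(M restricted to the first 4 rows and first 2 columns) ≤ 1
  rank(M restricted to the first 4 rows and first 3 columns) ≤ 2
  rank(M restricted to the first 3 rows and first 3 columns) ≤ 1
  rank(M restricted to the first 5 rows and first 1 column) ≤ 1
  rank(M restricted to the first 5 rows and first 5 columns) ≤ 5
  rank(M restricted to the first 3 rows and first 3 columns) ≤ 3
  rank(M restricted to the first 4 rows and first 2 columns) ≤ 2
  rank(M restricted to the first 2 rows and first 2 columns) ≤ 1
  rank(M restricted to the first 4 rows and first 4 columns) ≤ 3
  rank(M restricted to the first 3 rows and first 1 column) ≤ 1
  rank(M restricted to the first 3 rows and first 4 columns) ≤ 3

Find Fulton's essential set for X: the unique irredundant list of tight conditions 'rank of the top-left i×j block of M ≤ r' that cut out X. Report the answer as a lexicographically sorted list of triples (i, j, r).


Recovering R(i,j) via the rank-extension bound from the 14 conditions:

  R[1]: 0 0 0 0 1
  R[2]: 1 1 1 1 2
  R[3]: 1 1 1 2 3
  R[4]: 1 1 2 3 4
  R[5]: 1 2 3 4 5

giving w = (5, 1, 4, 3, 2) via Δ²R.

|D(w)|=7, |Ess(w)|=3:

[(1, 4, 0), (3, 3, 1), (4, 2, 1)]


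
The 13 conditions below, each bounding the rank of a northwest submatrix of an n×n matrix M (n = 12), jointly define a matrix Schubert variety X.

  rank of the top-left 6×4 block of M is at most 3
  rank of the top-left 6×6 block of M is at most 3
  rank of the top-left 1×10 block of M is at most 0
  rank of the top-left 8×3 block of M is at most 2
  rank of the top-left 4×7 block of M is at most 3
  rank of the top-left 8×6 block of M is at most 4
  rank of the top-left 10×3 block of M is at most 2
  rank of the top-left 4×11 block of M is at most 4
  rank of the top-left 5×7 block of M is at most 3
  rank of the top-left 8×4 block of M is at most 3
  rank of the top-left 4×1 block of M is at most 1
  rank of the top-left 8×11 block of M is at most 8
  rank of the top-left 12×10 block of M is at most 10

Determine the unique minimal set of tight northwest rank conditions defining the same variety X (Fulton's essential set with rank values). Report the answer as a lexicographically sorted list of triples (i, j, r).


The tightest implied rank at each (i,j), from the 13 conditions:

  row 1: 0, 0, 0, 0, 0, 0, 0, 0, 0, 0, 1, 1
  row 2: 1, 1, 1, 1, 1, 1, 1, 1, 1, 1, 2, 2
  row 3: 1, 2, 2, 2, 2, 2, 2, 2, 2, 2, 3, 3
  row 4: 1, 2, 2, 3, 3, 3, 3, 3, 3, 3, 4, 4
  row 5: 1, 2, 2, 3, 3, 3, 3, 4, 4, 4, 5, 5
  row 6: 1, 2, 2, 3, 3, 3, 4, 5, 5, 5, 6, 6
  row 7: 1, 2, 2, 3, 4, 4, 5, 6, 6, 6, 7, 7
  row 8: 1, 2, 2, 3, 4, 4, 5, 6, 7, 7, 8, 8
  row 9: 1, 2, 2, 3, 4, 5, 6, 7, 8, 8, 9, 9
  row 10: 1, 2, 2, 3, 4, 5, 6, 7, 8, 9, 10, 10
  row 11: 1, 2, 3, 4, 5, 6, 7, 8, 9, 10, 11, 11
  row 12: 1, 2, 3, 4, 5, 6, 7, 8, 9, 10, 11, 12

hence w(1..12) = (11, 1, 2, 4, 8, 7, 5, 9, 6, 10, 3, 12).

|D(w)|=23, |Ess(w)|=5:

[(1, 10, 0), (5, 7, 3), (6, 6, 3), (8, 6, 4), (10, 3, 2)]
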